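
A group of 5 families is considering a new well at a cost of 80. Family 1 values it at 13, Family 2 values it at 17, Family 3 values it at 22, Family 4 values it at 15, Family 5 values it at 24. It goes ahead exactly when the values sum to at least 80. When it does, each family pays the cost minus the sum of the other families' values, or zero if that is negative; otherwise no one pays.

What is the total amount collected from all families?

36

Total value 91 ≥ cost 80, so it is built.
Family 1: others sum to 78; max(0, 80 - 78) = 2.
Family 2: others sum to 74; max(0, 80 - 74) = 6.
Family 3: others sum to 69; max(0, 80 - 69) = 11.
Family 4: others sum to 76; max(0, 80 - 76) = 4.
Family 5: others sum to 67; max(0, 80 - 67) = 13.
Total collected = 2 + 6 + 11 + 4 + 13 = 36.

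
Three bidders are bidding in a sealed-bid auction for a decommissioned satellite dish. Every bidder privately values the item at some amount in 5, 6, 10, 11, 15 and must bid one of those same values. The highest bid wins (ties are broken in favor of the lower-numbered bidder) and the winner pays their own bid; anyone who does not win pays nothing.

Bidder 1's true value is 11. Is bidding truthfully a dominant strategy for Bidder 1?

Consider the case where Bidder 2 bids 5 and Bidder 3 bids 5.
Truthful bid 11: wins, pays 11, utility 11 - 11 = 0.
Bid 5 instead: wins, pays 5, utility 11 - 5 = 6.
Since 6 > 0, bidding 5 is strictly better here, so truthful bidding is not dominant.

No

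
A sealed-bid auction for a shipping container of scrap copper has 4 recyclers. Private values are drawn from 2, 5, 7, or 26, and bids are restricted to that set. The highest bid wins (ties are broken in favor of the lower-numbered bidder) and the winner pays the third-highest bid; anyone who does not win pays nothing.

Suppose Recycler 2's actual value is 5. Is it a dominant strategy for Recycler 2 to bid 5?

Consider the case where Recycler 1 bids 2, Recycler 3 bids 2 and Recycler 4 bids 7.
Truthful bid 5: loses, pays 0, utility 0.
Bid 7 instead: wins, pays 2, utility 5 - 2 = 3.
Since 3 > 0, bidding 7 is strictly better here, so truthful bidding is not dominant.

No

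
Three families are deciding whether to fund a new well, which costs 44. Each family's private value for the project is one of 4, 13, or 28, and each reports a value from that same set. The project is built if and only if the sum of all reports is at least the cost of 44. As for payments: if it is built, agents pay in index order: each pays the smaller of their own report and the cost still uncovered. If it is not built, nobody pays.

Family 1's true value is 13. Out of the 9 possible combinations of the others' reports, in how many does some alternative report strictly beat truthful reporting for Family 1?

Others report (13, 28): truth gives 0; report 4 gives 9 > 0. Violating.
Others report (28, 13): truth gives 0; report 4 gives 9 > 0. Violating.
Others report (28, 28): truth gives 0; report 4 gives 9 > 0. Violating.
Others report (4, 4): truth gives 0; no alternative beats it.
Others report (4, 13): truth gives 0; no alternative beats it.
(Checking all 9 profiles: 3 have a profitable deviation, 6 do not.)

3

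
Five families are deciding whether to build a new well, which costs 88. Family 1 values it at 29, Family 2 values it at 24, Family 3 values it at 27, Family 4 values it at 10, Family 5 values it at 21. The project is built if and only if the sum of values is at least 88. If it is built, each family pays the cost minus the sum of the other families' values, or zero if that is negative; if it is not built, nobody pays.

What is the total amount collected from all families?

Total value 111 ≥ cost 88, so it is built.
Family 1: others sum to 82; max(0, 88 - 82) = 6.
Family 2: others sum to 87; max(0, 88 - 87) = 1.
Family 3: others sum to 84; max(0, 88 - 84) = 4.
Family 4: others sum to 101; max(0, 88 - 101) = 0.
Family 5: others sum to 90; max(0, 88 - 90) = 0.
Total collected = 6 + 1 + 4 + 0 + 0 = 11.

11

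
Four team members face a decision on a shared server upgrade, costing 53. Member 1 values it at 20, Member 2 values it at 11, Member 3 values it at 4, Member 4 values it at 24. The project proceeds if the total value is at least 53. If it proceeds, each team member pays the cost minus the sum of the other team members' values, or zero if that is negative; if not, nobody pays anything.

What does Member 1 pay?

14

Total value 59 ≥ cost 53, so the project is built.
The other team members' values sum to 39.
Cost minus that sum is 53 - 39 = 14.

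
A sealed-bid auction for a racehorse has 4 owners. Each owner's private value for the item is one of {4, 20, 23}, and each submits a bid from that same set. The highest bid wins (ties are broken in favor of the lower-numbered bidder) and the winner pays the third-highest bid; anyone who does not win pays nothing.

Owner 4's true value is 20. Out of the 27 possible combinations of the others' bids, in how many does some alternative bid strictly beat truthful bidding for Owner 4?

3

Others bid (4, 4, 20): truth gives 0; bid 23 gives 16 > 0. Violating.
Others bid (4, 20, 4): truth gives 0; bid 23 gives 16 > 0. Violating.
Others bid (20, 4, 4): truth gives 0; bid 23 gives 16 > 0. Violating.
Others bid (4, 4, 4): truth gives 16; no alternative beats it.
Others bid (4, 4, 23): truth gives 0; no alternative beats it.
(Checking all 27 profiles: 3 have a profitable deviation, 24 do not.)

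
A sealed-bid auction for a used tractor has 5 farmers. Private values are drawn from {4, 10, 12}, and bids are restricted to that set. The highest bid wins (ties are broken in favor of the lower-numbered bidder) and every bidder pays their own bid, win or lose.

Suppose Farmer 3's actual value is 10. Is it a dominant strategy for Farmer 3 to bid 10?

Consider the case where Farmer 1 bids 4, Farmer 2 bids 4, Farmer 4 bids 4 and Farmer 5 bids 12.
Truthful bid 10: loses but pays 10, utility -10.
Bid 4 instead: loses but pays 4, utility -4.
Since -4 > -10, bidding 4 is strictly better here, so truthful bidding is not dominant.

No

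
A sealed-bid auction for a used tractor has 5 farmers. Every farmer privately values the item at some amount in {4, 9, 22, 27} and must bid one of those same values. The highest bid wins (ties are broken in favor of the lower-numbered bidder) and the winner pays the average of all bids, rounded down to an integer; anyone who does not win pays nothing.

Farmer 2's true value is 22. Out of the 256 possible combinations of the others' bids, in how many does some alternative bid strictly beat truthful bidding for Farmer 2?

Others bid (4, 4, 4, 4): truth gives 15; bid 9 gives 17 > 15. Violating.
Others bid (4, 4, 4, 9): truth gives 14; bid 9 gives 16 > 14. Violating.
Others bid (4, 4, 4, 27): truth gives 0; bid 27 gives 9 > 0. Violating.
Others bid (4, 4, 9, 4): truth gives 14; bid 9 gives 16 > 14. Violating.
Others bid (4, 4, 4, 22): truth gives 11; no alternative beats it.
Others bid (4, 4, 9, 22): truth gives 10; no alternative beats it.
(Checking all 256 profiles: 130 have a profitable deviation, 126 do not.)

130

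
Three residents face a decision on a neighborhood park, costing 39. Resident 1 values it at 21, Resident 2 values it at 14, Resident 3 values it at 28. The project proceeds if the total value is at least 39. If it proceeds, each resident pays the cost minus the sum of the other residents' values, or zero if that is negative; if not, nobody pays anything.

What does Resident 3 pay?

4

Total value 63 ≥ cost 39, so the project is built.
The other residents' values sum to 35.
Cost minus that sum is 39 - 35 = 4.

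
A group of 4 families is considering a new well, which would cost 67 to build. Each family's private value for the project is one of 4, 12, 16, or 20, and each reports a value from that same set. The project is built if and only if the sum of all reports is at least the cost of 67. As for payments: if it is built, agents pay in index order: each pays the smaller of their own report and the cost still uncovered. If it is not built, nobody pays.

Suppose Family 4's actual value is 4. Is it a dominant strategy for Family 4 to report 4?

Yes

Check each profile of the others' reports and compare truth against every alternative report.
Others report (16, 20, 20): truth gives 0, best alternative gives -7.
Others report (20, 16, 20): truth gives 0, best alternative gives -7.
Others report (20, 20, 16): truth gives 0, best alternative gives -7.
Others report (20, 20, 20): truth gives 0, best alternative gives -3.
Others report (4, 4, 4): truth gives 0, best alternative gives 0.
Others report (4, 4, 12): truth gives 0, best alternative gives 0.
(Remaining 58 profiles checked similarly; truth is weakly best in each.)
In every case the truthful report is at least as good as any alternative, so it is a dominant strategy.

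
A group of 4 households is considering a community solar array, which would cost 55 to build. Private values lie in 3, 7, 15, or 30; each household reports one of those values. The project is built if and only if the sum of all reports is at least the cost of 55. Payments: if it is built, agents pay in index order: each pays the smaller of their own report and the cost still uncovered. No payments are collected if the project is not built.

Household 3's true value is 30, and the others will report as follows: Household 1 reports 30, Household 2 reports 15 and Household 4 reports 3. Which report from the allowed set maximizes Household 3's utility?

Report 3: project not built, utility 0.
Report 7: project built, pays 7, utility 30 - 7 = 23.
Report 15: project built, pays 10, utility 30 - 10 = 20.
Report 30: project built, pays 10, utility 30 - 10 = 20.
The best choice is 7 with utility 23.

7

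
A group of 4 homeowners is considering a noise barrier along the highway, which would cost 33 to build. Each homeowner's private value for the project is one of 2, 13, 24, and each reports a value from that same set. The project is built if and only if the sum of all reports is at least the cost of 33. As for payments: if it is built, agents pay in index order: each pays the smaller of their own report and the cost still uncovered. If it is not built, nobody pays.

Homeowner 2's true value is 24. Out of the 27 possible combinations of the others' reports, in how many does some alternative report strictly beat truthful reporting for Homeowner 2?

22

Others report (2, 2, 24): truth gives 0; report 13 gives 11 > 0. Violating.
Others report (2, 13, 13): truth gives 0; report 13 gives 11 > 0. Violating.
Others report (2, 13, 24): truth gives 0; report 2 gives 22 > 0. Violating.
Others report (2, 24, 2): truth gives 0; report 13 gives 11 > 0. Violating.
Others report (2, 2, 2): truth gives 0; no alternative beats it.
Others report (2, 2, 13): truth gives 0; no alternative beats it.
(Checking all 27 profiles: 22 have a profitable deviation, 5 do not.)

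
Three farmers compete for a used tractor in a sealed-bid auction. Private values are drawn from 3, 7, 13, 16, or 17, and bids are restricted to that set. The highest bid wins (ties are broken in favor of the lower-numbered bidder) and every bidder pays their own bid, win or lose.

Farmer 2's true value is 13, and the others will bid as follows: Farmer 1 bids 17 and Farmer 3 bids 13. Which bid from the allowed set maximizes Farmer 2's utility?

3

Bid 3: loses but pays 3, utility -3.
Bid 7: loses but pays 7, utility -7.
Bid 13: loses but pays 13, utility -13.
Bid 16: loses but pays 16, utility -16.
Bid 17: loses but pays 17, utility -17.
The best choice is 3 with utility -3.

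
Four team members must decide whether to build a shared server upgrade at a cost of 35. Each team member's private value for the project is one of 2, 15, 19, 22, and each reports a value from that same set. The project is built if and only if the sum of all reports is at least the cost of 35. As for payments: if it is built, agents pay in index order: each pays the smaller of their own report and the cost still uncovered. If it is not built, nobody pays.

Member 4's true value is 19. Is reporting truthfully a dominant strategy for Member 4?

Check each profile of the others' reports and compare truth against every alternative report.
Others report (2, 15, 19): truth gives 19, best alternative gives 19.
Others report (2, 15, 22): truth gives 19, best alternative gives 19.
Others report (2, 19, 15): truth gives 19, best alternative gives 19.
Others report (2, 19, 19): truth gives 19, best alternative gives 19.
Others report (2, 19, 22): truth gives 19, best alternative gives 19.
Others report (2, 22, 15): truth gives 19, best alternative gives 19.
(Remaining 58 profiles checked similarly; truth is weakly best in each.)
In every case the truthful report is at least as good as any alternative, so it is a dominant strategy.

Yes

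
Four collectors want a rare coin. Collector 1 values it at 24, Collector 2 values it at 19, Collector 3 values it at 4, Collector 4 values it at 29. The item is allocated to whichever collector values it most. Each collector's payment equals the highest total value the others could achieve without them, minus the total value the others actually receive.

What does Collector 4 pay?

24

Collector 4 has the highest value and receives the item.
Without Collector 4, the item would go to the next-highest value, 24, so the others could achieve 24.
With Collector 4 present and winning, the others receive nothing, so their total is 0.
Payment = 24 - 0 = 24.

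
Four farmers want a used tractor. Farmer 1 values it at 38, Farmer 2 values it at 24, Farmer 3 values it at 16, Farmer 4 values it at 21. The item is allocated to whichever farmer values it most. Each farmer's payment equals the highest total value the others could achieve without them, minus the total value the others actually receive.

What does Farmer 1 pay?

Farmer 1 has the highest value and receives the item.
Without Farmer 1, the item would go to the next-highest value, 24, so the others could achieve 24.
With Farmer 1 present and winning, the others receive nothing, so their total is 0.
Payment = 24 - 0 = 24.

24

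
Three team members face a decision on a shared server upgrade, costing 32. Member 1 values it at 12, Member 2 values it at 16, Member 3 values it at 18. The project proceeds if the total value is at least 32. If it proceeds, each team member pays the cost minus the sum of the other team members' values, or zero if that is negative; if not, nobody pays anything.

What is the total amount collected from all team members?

6

Total value 46 ≥ cost 32, so it is built.
Member 1: others sum to 34; max(0, 32 - 34) = 0.
Member 2: others sum to 30; max(0, 32 - 30) = 2.
Member 3: others sum to 28; max(0, 32 - 28) = 4.
Total collected = 0 + 2 + 4 = 6.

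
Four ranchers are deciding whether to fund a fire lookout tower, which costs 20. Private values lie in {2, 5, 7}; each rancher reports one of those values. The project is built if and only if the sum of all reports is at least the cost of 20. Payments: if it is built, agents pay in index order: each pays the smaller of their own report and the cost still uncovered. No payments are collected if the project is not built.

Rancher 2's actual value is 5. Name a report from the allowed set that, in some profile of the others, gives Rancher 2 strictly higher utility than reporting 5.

2

Suppose Rancher 1 reports 5, Rancher 3 reports 7 and Rancher 4 reports 7.
Report 5: project built, pays 5, utility 5 - 5 = 0.
Report 2: project built, pays 2, utility 5 - 2 = 3.
So reporting 2 beats truth here (3 > 0).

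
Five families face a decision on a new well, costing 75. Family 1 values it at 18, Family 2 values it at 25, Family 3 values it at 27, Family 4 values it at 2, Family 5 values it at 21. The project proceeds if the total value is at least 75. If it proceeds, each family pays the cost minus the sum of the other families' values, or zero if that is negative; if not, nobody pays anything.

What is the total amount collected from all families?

19

Total value 93 ≥ cost 75, so it is built.
Family 1: others sum to 75; max(0, 75 - 75) = 0.
Family 2: others sum to 68; max(0, 75 - 68) = 7.
Family 3: others sum to 66; max(0, 75 - 66) = 9.
Family 4: others sum to 91; max(0, 75 - 91) = 0.
Family 5: others sum to 72; max(0, 75 - 72) = 3.
Total collected = 0 + 7 + 9 + 0 + 3 = 19.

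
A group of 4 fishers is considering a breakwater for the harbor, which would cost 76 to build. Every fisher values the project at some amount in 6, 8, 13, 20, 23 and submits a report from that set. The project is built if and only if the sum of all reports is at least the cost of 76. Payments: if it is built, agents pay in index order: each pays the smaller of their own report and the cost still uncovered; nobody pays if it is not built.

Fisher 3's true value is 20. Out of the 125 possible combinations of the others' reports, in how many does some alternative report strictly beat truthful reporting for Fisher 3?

7

Others report (20, 20, 23): truth gives 0; report 13 gives 7 > 0. Violating.
Others report (20, 23, 20): truth gives 0; report 13 gives 7 > 0. Violating.
Others report (20, 23, 23): truth gives 0; report 13 gives 7 > 0. Violating.
Others report (23, 20, 20): truth gives 0; report 13 gives 7 > 0. Violating.
Others report (6, 6, 6): truth gives 0; no alternative beats it.
Others report (6, 6, 8): truth gives 0; no alternative beats it.
(Checking all 125 profiles: 7 have a profitable deviation, 118 do not.)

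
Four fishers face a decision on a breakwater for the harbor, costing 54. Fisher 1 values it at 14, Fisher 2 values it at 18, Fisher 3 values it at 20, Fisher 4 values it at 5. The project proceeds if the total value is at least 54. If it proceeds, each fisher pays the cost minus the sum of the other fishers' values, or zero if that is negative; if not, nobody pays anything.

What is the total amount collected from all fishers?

45

Total value 57 ≥ cost 54, so it is built.
Fisher 1: others sum to 43; max(0, 54 - 43) = 11.
Fisher 2: others sum to 39; max(0, 54 - 39) = 15.
Fisher 3: others sum to 37; max(0, 54 - 37) = 17.
Fisher 4: others sum to 52; max(0, 54 - 52) = 2.
Total collected = 11 + 15 + 17 + 2 = 45.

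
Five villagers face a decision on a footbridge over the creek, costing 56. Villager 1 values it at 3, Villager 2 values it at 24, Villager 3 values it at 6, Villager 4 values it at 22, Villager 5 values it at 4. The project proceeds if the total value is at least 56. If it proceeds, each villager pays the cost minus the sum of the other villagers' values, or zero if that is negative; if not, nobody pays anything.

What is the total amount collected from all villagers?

Total value 59 ≥ cost 56, so it is built.
Villager 1: others sum to 56; max(0, 56 - 56) = 0.
Villager 2: others sum to 35; max(0, 56 - 35) = 21.
Villager 3: others sum to 53; max(0, 56 - 53) = 3.
Villager 4: others sum to 37; max(0, 56 - 37) = 19.
Villager 5: others sum to 55; max(0, 56 - 55) = 1.
Total collected = 0 + 21 + 3 + 19 + 1 = 44.

44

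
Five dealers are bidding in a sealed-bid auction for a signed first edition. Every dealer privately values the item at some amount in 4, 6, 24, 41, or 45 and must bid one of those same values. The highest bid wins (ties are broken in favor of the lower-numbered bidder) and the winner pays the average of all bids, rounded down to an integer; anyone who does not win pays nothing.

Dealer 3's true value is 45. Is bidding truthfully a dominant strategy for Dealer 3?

Consider the case where Dealer 1 bids 4, Dealer 2 bids 4, Dealer 4 bids 4 and Dealer 5 bids 4.
Truthful bid 45: wins, pays 12, utility 45 - 12 = 33.
Bid 6 instead: wins, pays 4, utility 45 - 4 = 41.
Since 41 > 33, bidding 6 is strictly better here, so truthful bidding is not dominant.

No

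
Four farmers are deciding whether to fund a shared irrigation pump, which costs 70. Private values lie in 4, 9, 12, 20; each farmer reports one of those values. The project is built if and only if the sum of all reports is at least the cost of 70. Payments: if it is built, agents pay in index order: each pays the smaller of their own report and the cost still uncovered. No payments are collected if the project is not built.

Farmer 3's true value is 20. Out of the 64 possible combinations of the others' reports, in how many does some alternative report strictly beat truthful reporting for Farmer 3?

1

Others report (20, 20, 20): truth gives 0; report 12 gives 8 > 0. Violating.
Others report (4, 4, 4): truth gives 0; no alternative beats it.
Others report (4, 4, 9): truth gives 0; no alternative beats it.
(Checking all 64 profiles: 1 has a profitable deviation, 63 do not.)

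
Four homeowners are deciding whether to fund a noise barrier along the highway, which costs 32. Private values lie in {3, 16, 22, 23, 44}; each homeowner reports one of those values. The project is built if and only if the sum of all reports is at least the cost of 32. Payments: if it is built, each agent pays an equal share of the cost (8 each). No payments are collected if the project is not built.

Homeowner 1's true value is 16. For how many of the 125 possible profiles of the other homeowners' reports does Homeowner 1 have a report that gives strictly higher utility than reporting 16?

1

Others report (3, 3, 3): truth gives 0; report 23 gives 8 > 0. Violating.
Others report (3, 3, 16): truth gives 8; no alternative beats it.
Others report (3, 3, 22): truth gives 8; no alternative beats it.
(Checking all 125 profiles: 1 has a profitable deviation, 124 do not.)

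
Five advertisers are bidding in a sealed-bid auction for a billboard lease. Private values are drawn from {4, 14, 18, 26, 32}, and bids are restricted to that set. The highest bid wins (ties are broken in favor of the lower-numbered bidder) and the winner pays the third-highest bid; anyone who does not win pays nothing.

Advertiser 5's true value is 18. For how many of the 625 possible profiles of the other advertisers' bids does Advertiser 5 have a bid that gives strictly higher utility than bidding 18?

Others bid (4, 4, 4, 18): truth gives 0; bid 26 gives 14 > 0. Violating.
Others bid (4, 4, 4, 26): truth gives 0; bid 32 gives 14 > 0. Violating.
Others bid (4, 4, 14, 18): truth gives 0; bid 26 gives 4 > 0. Violating.
Others bid (4, 4, 14, 26): truth gives 0; bid 32 gives 4 > 0. Violating.
Others bid (4, 4, 4, 4): truth gives 14; no alternative beats it.
Others bid (4, 4, 4, 14): truth gives 14; no alternative beats it.
(Checking all 625 profiles: 64 have a profitable deviation, 561 do not.)

64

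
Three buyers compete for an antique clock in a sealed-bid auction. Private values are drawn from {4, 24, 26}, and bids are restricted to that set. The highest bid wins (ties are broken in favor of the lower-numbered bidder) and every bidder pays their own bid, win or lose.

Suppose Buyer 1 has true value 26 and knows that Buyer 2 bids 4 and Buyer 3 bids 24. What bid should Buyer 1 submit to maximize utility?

24

Bid 4: loses but pays 4, utility -4.
Bid 24: wins, pays 24, utility 26 - 24 = 2.
Bid 26: wins, pays 26, utility 26 - 26 = 0.
The best choice is 24 with utility 2.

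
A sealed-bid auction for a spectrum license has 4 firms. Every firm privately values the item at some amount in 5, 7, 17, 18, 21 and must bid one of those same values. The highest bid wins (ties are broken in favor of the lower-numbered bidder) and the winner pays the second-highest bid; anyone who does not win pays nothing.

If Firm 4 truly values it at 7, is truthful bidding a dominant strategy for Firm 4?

Yes

Check each profile of the others' bids and compare truth against every alternative bid.
Others bid (5, 5, 5): truth gives 2, best alternative gives 2.
Others bid (5, 5, 7): truth gives 0, best alternative gives 0.
Others bid (5, 5, 17): truth gives 0, best alternative gives 0.
Others bid (5, 5, 18): truth gives 0, best alternative gives 0.
Others bid (5, 5, 21): truth gives 0, best alternative gives 0.
Others bid (5, 7, 5): truth gives 0, best alternative gives 0.
(Remaining 119 profiles checked similarly; truth is weakly best in each.)
In every case the truthful bid is at least as good as any alternative, so it is a dominant strategy.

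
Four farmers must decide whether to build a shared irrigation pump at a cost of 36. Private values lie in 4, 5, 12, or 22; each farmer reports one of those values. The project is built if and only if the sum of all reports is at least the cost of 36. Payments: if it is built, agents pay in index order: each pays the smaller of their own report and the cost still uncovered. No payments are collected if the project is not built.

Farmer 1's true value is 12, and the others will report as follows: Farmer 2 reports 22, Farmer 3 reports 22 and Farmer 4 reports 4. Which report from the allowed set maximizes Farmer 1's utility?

4

Report 4: project built, pays 4, utility 12 - 4 = 8.
Report 5: project built, pays 5, utility 12 - 5 = 7.
Report 12: project built, pays 12, utility 12 - 12 = 0.
Report 22: project built, pays 22, utility 12 - 22 = -10.
The best choice is 4 with utility 8.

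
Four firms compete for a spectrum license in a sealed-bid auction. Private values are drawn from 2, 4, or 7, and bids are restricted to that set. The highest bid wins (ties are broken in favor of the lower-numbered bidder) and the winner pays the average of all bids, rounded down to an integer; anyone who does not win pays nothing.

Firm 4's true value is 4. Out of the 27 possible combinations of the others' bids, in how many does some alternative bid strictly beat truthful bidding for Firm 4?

Others bid (2, 2, 4): truth gives 0; bid 7 gives 1 > 0. Violating.
Others bid (2, 4, 2): truth gives 0; bid 7 gives 1 > 0. Violating.
Others bid (4, 2, 2): truth gives 0; bid 7 gives 1 > 0. Violating.
Others bid (2, 2, 2): truth gives 2; no alternative beats it.
Others bid (2, 2, 7): truth gives 0; no alternative beats it.
(Checking all 27 profiles: 3 have a profitable deviation, 24 do not.)

3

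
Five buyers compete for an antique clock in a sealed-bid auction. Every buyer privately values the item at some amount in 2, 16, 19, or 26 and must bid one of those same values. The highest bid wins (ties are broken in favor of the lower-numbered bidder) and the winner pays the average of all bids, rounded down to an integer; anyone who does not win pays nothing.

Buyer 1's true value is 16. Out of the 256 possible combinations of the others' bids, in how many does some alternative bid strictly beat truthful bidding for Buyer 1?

Others bid (2, 2, 2, 2): truth gives 12; bid 2 gives 14 > 12. Violating.
Others bid (2, 2, 2, 19): truth gives 0; bid 19 gives 8 > 0. Violating.
Others bid (2, 2, 2, 26): truth gives 0; bid 26 gives 5 > 0. Violating.
Others bid (2, 2, 16, 19): truth gives 0; bid 19 gives 5 > 0. Violating.
Others bid (2, 2, 2, 16): truth gives 9; no alternative beats it.
Others bid (2, 2, 16, 2): truth gives 9; no alternative beats it.
(Checking all 256 profiles: 79 have a profitable deviation, 177 do not.)

79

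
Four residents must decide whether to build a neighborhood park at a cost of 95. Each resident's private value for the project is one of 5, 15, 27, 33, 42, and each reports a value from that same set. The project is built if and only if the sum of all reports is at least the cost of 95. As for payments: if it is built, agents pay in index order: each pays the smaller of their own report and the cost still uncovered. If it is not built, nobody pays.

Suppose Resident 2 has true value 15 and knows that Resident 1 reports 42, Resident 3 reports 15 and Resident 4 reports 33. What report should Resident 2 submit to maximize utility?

Report 5: project built, pays 5, utility 15 - 5 = 10.
Report 15: project built, pays 15, utility 15 - 15 = 0.
Report 27: project built, pays 27, utility 15 - 27 = -12.
Report 33: project built, pays 33, utility 15 - 33 = -18.
Report 42: project built, pays 42, utility 15 - 42 = -27.
The best choice is 5 with utility 10.

5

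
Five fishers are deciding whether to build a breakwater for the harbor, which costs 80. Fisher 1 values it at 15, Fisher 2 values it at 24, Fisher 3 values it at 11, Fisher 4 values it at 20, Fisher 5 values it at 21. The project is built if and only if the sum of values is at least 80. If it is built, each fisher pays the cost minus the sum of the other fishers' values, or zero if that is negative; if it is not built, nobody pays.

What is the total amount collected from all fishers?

36

Total value 91 ≥ cost 80, so it is built.
Fisher 1: others sum to 76; max(0, 80 - 76) = 4.
Fisher 2: others sum to 67; max(0, 80 - 67) = 13.
Fisher 3: others sum to 80; max(0, 80 - 80) = 0.
Fisher 4: others sum to 71; max(0, 80 - 71) = 9.
Fisher 5: others sum to 70; max(0, 80 - 70) = 10.
Total collected = 4 + 13 + 0 + 9 + 10 = 36.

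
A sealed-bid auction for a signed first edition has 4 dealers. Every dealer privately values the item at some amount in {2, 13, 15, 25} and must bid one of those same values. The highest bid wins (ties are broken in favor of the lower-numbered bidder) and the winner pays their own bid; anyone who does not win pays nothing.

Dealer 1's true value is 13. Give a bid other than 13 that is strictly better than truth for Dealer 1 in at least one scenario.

2

Suppose Dealer 2 bids 2, Dealer 3 bids 2 and Dealer 4 bids 2.
Bid 13: wins, pays 13, utility 13 - 13 = 0.
Bid 2: wins, pays 2, utility 13 - 2 = 11.
So bidding 2 beats truth here (11 > 0).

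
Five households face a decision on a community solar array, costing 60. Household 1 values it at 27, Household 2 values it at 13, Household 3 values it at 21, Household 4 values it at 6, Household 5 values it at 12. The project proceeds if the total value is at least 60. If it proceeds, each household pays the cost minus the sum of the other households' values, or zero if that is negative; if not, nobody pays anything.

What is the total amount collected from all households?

10

Total value 79 ≥ cost 60, so it is built.
Household 1: others sum to 52; max(0, 60 - 52) = 8.
Household 2: others sum to 66; max(0, 60 - 66) = 0.
Household 3: others sum to 58; max(0, 60 - 58) = 2.
Household 4: others sum to 73; max(0, 60 - 73) = 0.
Household 5: others sum to 67; max(0, 60 - 67) = 0.
Total collected = 8 + 0 + 2 + 0 + 0 = 10.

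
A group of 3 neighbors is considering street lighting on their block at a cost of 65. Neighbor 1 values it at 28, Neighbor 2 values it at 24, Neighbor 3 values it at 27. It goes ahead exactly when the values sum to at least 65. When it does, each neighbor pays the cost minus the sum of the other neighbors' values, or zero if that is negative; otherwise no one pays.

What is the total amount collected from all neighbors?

Total value 79 ≥ cost 65, so it is built.
Neighbor 1: others sum to 51; max(0, 65 - 51) = 14.
Neighbor 2: others sum to 55; max(0, 65 - 55) = 10.
Neighbor 3: others sum to 52; max(0, 65 - 52) = 13.
Total collected = 14 + 10 + 13 = 37.

37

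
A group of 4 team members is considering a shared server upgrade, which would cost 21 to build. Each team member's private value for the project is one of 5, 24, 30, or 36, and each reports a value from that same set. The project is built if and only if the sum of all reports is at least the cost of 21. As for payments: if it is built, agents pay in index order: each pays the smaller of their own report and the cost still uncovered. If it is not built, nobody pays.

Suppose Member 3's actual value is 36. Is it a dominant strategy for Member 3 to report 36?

No

Consider the case where Member 1 reports 5, Member 2 reports 5 and Member 4 reports 24.
Truthful report 36: project built, pays 11, utility 36 - 11 = 25.
Report 5 instead: project built, pays 5, utility 36 - 5 = 31.
Since 31 > 25, reporting 5 is strictly better here, so truthful reporting is not dominant.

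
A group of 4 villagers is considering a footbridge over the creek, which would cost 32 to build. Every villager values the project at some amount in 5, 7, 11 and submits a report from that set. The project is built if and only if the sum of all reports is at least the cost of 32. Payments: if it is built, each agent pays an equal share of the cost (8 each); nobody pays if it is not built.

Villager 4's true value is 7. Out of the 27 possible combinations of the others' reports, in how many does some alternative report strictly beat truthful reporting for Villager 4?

Others report (7, 7, 11): truth gives -1; report 5 gives 0 > -1. Violating.
Others report (7, 11, 7): truth gives -1; report 5 gives 0 > -1. Violating.
Others report (11, 7, 7): truth gives -1; report 5 gives 0 > -1. Violating.
Others report (5, 5, 5): truth gives 0; no alternative beats it.
Others report (5, 5, 7): truth gives 0; no alternative beats it.
(Checking all 27 profiles: 3 have a profitable deviation, 24 do not.)

3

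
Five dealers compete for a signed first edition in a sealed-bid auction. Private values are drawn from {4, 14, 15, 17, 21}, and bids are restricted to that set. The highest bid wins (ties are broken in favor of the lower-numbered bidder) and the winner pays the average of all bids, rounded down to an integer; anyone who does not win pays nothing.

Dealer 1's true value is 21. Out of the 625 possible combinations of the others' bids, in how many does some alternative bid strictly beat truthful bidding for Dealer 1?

Others bid (4, 4, 4, 4): truth gives 14; bid 4 gives 17 > 14. Violating.
Others bid (4, 4, 4, 14): truth gives 12; bid 14 gives 13 > 12. Violating.
Others bid (4, 4, 4, 15): truth gives 12; bid 15 gives 13 > 12. Violating.
Others bid (4, 4, 4, 17): truth gives 11; bid 17 gives 12 > 11. Violating.
Others bid (4, 4, 4, 21): truth gives 11; no alternative beats it.
Others bid (4, 4, 14, 21): truth gives 9; no alternative beats it.
(Checking all 625 profiles: 231 have a profitable deviation, 394 do not.)

231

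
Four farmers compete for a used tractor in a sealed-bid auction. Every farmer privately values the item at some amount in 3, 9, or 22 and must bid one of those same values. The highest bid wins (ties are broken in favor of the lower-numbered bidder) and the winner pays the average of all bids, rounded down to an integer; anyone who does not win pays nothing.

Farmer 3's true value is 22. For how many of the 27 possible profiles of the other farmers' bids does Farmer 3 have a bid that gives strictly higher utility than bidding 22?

2

Others bid (3, 3, 3): truth gives 15; bid 9 gives 18 > 15. Violating.
Others bid (3, 3, 9): truth gives 13; bid 9 gives 16 > 13. Violating.
Others bid (3, 3, 22): truth gives 10; no alternative beats it.
Others bid (3, 9, 3): truth gives 13; no alternative beats it.
(Checking all 27 profiles: 2 have a profitable deviation, 25 do not.)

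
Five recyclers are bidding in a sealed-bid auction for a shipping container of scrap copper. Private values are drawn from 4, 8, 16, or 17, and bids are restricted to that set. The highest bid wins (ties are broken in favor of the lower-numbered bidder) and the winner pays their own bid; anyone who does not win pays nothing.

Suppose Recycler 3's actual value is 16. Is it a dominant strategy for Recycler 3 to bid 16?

No

Consider the case where Recycler 1 bids 4, Recycler 2 bids 4, Recycler 4 bids 4 and Recycler 5 bids 4.
Truthful bid 16: wins, pays 16, utility 16 - 16 = 0.
Bid 8 instead: wins, pays 8, utility 16 - 8 = 8.
Since 8 > 0, bidding 8 is strictly better here, so truthful bidding is not dominant.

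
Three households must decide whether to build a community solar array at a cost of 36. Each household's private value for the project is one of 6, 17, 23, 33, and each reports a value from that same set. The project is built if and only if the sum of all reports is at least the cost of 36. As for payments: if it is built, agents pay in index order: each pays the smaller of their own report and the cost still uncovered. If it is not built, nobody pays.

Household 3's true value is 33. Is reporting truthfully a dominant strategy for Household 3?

Check each profile of the others' reports and compare truth against every alternative report.
Others report (6, 6): truth gives 9, best alternative gives 0.
Others report (6, 33): truth gives 33, best alternative gives 33.
Others report (17, 23): truth gives 33, best alternative gives 33.
Others report (17, 33): truth gives 33, best alternative gives 33.
Others report (23, 17): truth gives 33, best alternative gives 33.
Others report (23, 23): truth gives 33, best alternative gives 33.
(Remaining 10 profiles checked similarly; truth is weakly best in each.)
In every case the truthful report is at least as good as any alternative, so it is a dominant strategy.

Yes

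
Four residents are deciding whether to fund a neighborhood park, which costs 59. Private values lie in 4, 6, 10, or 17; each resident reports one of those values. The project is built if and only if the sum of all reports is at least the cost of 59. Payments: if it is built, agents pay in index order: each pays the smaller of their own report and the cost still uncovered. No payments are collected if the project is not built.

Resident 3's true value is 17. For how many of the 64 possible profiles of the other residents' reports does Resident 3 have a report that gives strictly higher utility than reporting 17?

Others report (17, 17, 17): truth gives 0; report 10 gives 7 > 0. Violating.
Others report (4, 4, 4): truth gives 0; no alternative beats it.
Others report (4, 4, 6): truth gives 0; no alternative beats it.
(Checking all 64 profiles: 1 has a profitable deviation, 63 do not.)

1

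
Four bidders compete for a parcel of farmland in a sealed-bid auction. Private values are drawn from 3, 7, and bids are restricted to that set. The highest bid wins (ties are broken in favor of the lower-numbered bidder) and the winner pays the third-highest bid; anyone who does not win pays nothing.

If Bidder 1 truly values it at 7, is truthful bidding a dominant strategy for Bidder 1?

Yes

Check each profile of the others' bids and compare truth against every alternative bid.
Others bid (3, 3, 7): truth gives 4, best alternative gives 0.
Others bid (3, 7, 3): truth gives 4, best alternative gives 0.
Others bid (7, 3, 3): truth gives 4, best alternative gives 0.
Others bid (3, 3, 3): truth gives 4, best alternative gives 4.
Others bid (3, 7, 7): truth gives 0, best alternative gives 0.
Others bid (7, 3, 7): truth gives 0, best alternative gives 0.
(Remaining 2 profiles checked similarly; truth is weakly best in each.)
In every case the truthful bid is at least as good as any alternative, so it is a dominant strategy.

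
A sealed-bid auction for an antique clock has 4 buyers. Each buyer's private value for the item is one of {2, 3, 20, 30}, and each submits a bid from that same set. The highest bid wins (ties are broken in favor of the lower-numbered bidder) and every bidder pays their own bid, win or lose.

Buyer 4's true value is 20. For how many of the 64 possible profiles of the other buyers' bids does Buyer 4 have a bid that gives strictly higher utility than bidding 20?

Others bid (2, 2, 2): truth gives 0; bid 3 gives 17 > 0. Violating.
Others bid (2, 2, 20): truth gives -20; bid 2 gives -2 > -20. Violating.
Others bid (2, 2, 30): truth gives -20; bid 2 gives -2 > -20. Violating.
Others bid (2, 3, 20): truth gives -20; bid 2 gives -2 > -20. Violating.
Others bid (2, 2, 3): truth gives 0; no alternative beats it.
Others bid (2, 3, 2): truth gives 0; no alternative beats it.
(Checking all 64 profiles: 57 have a profitable deviation, 7 do not.)

57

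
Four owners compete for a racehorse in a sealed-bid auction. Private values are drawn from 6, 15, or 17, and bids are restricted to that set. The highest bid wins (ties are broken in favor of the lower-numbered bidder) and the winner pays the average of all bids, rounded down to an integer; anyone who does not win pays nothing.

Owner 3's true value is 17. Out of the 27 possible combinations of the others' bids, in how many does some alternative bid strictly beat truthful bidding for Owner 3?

Others bid (6, 6, 15): truth gives 6; bid 15 gives 7 > 6. Violating.
Others bid (6, 6, 6): truth gives 9; no alternative beats it.
Others bid (6, 6, 17): truth gives 6; no alternative beats it.
(Checking all 27 profiles: 1 has a profitable deviation, 26 do not.)

1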